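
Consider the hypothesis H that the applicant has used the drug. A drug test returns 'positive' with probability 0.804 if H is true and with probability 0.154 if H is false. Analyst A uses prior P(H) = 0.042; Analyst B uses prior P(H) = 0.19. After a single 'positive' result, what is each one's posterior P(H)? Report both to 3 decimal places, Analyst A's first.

The likelihood ratio for a 'positive' result is 0.804/0.154 = 5.2208.
Analyst A: prior odds 0.042/0.958 = 0.043841; posterior odds 0.22889; posterior probability 0.186.
Analyst B: prior odds 0.19/0.81 = 0.23457; posterior odds 1.2246; posterior probability 0.550.

Analyst A: 0.186; Analyst B: 0.550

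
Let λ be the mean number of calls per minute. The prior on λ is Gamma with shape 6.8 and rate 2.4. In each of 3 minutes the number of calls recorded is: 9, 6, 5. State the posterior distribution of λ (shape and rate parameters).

The Poisson likelihood adds the total count to the shape and the number of exposure periods to the rate. Here ∑xᵢ = 20 and n = 3, so shape 6.8→26.8 and rate 2.4→5.4.

Posterior: Gamma(shape=26.8, rate=5.4)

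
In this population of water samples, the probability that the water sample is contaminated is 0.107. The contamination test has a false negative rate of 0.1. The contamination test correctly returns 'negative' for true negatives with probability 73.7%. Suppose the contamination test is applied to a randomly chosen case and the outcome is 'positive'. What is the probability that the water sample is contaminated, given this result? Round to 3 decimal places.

Write H for 'the water sample is contaminated'. Prior odds H:¬H = 0.107/0.893 = 0.11982. For the 'positive' outcome, the likelihood ratio is 0.9/0.263 = 3.4221.
Posterior odds = 0.11982 × 3.4221 = 0.41003, so P(H|E) = 0.41003/(1+0.41003) = 0.291.

P(H | E) ≈ 0.291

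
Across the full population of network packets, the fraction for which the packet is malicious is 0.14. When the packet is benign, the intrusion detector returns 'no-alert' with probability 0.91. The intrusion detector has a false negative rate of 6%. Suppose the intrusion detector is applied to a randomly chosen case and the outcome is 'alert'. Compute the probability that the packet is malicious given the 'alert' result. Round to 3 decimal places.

P(H | E) ≈ 0.630

Write H for 'the packet is malicious'. Prior odds H:¬H = 0.14/0.86 = 0.16279. For the 'alert' outcome, the likelihood ratio is 0.94/0.09 = 10.444.
Posterior odds = 0.16279 × 10.444 = 1.7003, so P(H|E) = 1.7003/(1+1.7003) = 0.630.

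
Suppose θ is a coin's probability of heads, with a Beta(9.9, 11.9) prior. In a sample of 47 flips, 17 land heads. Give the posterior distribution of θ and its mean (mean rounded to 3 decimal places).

Posterior: Beta(26.9, 41.9); mean ≈ 0.391

Observing 17 successes and 30 failures updates Beta(9.9, 11.9) by adding the success and failure counts to the two shape parameters: α = 9.9+17 = 26.9, β = 11.9+30 = 41.9.
E[θ | data] = 26.9/(26.9+41.9) = 0.391.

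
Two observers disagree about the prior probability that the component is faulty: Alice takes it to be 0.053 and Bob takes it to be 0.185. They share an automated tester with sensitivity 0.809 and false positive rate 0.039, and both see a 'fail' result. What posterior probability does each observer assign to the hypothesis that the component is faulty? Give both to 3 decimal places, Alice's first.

The likelihood ratio for a 'fail' result is 0.809/0.039 = 20.744.
Alice: prior odds 0.053/0.947 = 0.055966; posterior odds 1.1609; posterior probability 0.537.
Bob: prior odds 0.185/0.815 = 0.22699; posterior odds 4.7087; posterior probability 0.825.

Alice: 0.537; Bob: 0.825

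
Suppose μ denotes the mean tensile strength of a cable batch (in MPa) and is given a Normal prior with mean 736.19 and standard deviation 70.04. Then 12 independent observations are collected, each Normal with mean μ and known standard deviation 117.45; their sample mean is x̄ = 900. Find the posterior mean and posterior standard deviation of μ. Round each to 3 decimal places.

Posterior mean ≈ 868.901; posterior SD ≈ 30.517

With known σ, the Normal prior is conjugate. Weight on the data is w = (n/σ²)/(n/σ² + 1/τ₀²) = 0.00086991/(0.00086991+0.00020385) = 0.81015.
Posterior mean = w·x̄ + (1−w)·μ₀ = 0.81015·900 + 0.18985·736.19 = 868.901. Posterior variance = 1/(0.00086991+0.00020385) = 931.306, so SD = 30.517.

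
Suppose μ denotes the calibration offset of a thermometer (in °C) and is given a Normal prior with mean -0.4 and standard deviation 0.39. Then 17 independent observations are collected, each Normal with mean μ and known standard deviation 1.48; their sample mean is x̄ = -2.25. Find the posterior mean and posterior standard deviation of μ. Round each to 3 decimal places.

With known σ, the Normal prior is conjugate. Weight on the data is w = (n/σ²)/(n/σ² + 1/τ₀²) = 7.76114/(7.76114+6.57462) = 0.54138.
Posterior mean = w·x̄ + (1−w)·μ₀ = 0.54138·-2.25 + 0.45862·-0.4 = -1.402. Posterior variance = 1/(7.76114+6.57462) = 0.0697556, so SD = 0.264.

Posterior mean ≈ -1.402; posterior SD ≈ 0.264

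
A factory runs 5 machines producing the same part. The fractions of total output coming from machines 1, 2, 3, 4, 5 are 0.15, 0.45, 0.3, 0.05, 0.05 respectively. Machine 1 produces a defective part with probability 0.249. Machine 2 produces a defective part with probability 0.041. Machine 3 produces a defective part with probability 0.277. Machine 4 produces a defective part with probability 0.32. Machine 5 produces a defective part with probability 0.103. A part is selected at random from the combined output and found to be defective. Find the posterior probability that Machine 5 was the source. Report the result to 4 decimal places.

Tabulate prior·likelihood by source: [1] prior 0.15, lik 0.249, product 0.03735; [2] prior 0.45, lik 0.041, product 0.01845; [3] prior 0.3, lik 0.277, product 0.08310; [4] prior 0.05, lik 0.32, product 0.01600; [5] prior 0.05, lik 0.103, product 0.005150.
Normalizing constant = 0.16005; the posterior for Machine 5 is its product over the sum, 0.005150/0.16005 = 0.0322.

Posterior probability ≈ 0.0322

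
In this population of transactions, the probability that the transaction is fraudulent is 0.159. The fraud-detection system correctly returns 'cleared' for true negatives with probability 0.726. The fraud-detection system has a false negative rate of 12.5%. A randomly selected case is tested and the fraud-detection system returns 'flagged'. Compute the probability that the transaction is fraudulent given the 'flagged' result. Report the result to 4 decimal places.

P(H | E) ≈ 0.3765

Write H for 'the transaction is fraudulent'. Prior odds H:¬H = 0.159/0.841 = 0.18906. For the 'flagged' outcome, the likelihood ratio is 0.875/0.274 = 3.1934.
Posterior odds = 0.18906 × 3.1934 = 0.60375, so P(H|E) = 0.60375/(1+0.60375) = 0.3765.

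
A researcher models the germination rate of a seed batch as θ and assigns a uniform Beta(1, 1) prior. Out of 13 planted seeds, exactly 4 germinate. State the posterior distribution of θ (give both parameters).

Posterior: Beta(5, 10)

The binomial likelihood is conjugate to the Beta prior: with 4 successes and 9 failures, the posterior is Beta(1+4, 1+9) = Beta(5, 10).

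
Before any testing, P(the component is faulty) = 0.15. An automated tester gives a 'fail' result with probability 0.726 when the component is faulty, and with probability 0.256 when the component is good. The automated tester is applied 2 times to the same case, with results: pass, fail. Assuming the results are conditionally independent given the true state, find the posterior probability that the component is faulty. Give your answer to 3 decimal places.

Posterior P(H) ≈ 0.156

Let H be the event that the component is faulty; start with P(H) = 0.15. P('fail'|H) = 0.726, P('fail'|¬H) = 0.256.
Update on result 1 ('pass'): P(H) ← 0.274·0.1500 / (0.274·0.1500 + 0.744·0.8500) = 0.041100/0.67350 = 0.0610.
Update on result 2 ('fail'): P(H) ← 0.726·0.0610 / (0.726·0.0610 + 0.256·0.9390) = 0.044304/0.28468 = 0.1556.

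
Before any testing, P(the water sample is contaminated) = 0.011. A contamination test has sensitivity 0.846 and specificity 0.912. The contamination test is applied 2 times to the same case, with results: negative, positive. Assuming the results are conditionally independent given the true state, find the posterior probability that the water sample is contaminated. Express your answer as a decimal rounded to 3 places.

Let H be the event that the water sample is contaminated; start with P(H) = 0.011. P('positive'|H) = 0.846, P('positive'|¬H) = 0.088.
Update on result 1 ('negative'): P(H) ← 0.154·0.0110 / (0.154·0.0110 + 0.912·0.9890) = 0.0016940/0.90366 = 0.0019.
Update on result 2 ('positive'): P(H) ← 0.846·0.0019 / (0.846·0.0019 + 0.088·0.9981) = 0.0015859/0.089421 = 0.0177.

Posterior P(H) ≈ 0.018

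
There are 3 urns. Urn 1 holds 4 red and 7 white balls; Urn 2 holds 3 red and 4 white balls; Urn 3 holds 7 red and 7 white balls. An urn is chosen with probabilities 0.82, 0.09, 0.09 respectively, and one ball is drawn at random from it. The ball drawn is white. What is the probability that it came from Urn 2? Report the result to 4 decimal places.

P(white|Urn 1) = 0.6364; P(white|Urn 2) = 0.5714; P(white|Urn 3) = 0.5.
Prior × likelihood for each source: 0.82·0.6364=0.5218, 0.09·0.5714=0.05143, 0.09·0.5=0.04500. Summing gives P(white) = 0.61825.
P(Urn 2 | white) = 0.05143 / 0.61825 = 0.0832.

Posterior probability ≈ 0.0832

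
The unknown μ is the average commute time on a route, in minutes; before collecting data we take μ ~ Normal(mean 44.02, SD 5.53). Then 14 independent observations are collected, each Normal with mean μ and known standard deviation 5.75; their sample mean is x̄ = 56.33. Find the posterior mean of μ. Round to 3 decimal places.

Prior precision 1/τ₀² = 1/5.53² = 0.0327001; data precision n/σ² = 14/5.75² = 0.423440.
Posterior precision = 0.0327001 + 0.423440 = 0.456141.
Posterior mean = (0.0327001·44.02 + 0.423440·56.33) / 0.456141 = 55.448.

Posterior mean ≈ 55.448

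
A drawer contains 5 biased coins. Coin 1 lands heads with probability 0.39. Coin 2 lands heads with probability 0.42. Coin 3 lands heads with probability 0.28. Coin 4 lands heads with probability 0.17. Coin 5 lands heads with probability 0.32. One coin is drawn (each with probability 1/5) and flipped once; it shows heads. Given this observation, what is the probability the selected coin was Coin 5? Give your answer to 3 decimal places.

Posterior probability ≈ 0.203

P(heads|C1) = 0.39; P(heads|C2) = 0.42; P(heads|C3) = 0.28; P(heads|C4) = 0.17; P(heads|C5) = 0.32.
Prior × likelihood for each source: 0.2·0.39=0.07800, 0.2·0.42=0.08400, 0.2·0.28=0.05600, 0.2·0.17=0.03400, 0.2·0.32=0.06400. Summing gives P(heads) = 0.31600.
P(Coin 5 | heads) = 0.06400 / 0.31600 = 0.203.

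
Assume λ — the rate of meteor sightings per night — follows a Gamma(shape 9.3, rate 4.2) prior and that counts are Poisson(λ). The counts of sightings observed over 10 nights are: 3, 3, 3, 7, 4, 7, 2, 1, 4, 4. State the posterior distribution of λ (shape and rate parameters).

Posterior: Gamma(shape=47.3, rate=14.2)

The Poisson likelihood adds the total count to the shape and the number of exposure periods to the rate. Here ∑xᵢ = 38 and n = 10, so shape 9.3→47.3 and rate 4.2→14.2.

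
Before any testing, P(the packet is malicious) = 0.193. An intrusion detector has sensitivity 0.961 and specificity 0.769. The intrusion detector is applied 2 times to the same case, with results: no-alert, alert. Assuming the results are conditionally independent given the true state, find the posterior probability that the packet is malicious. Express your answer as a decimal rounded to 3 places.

With H the event that the packet is malicious, the joint likelihood of the observed sequence is P(data|H) = 0.039·0.961 = 0.037479 and P(data|¬H) = 0.769·0.231 = 0.17764.
Bayes: P(H|data) = 0.193·0.037479 / (0.193·0.037479 + 0.807·0.17764) = 0.0072334/0.15059 = 0.0480.

Posterior P(H) ≈ 0.048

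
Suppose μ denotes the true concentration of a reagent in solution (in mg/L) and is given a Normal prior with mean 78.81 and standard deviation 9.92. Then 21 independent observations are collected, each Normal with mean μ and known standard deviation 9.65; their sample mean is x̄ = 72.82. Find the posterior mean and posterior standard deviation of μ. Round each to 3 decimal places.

Posterior mean ≈ 73.078; posterior SD ≈ 2.060

With known σ, the Normal prior is conjugate. Weight on the data is w = (n/σ²)/(n/σ² + 1/τ₀²) = 0.225509/(0.225509+0.0101619) = 0.95688.
Posterior mean = w·x̄ + (1−w)·μ₀ = 0.95688·72.82 + 0.043119·78.81 = 73.078. Posterior variance = 1/(0.225509+0.0101619) = 4.24320, so SD = 2.060.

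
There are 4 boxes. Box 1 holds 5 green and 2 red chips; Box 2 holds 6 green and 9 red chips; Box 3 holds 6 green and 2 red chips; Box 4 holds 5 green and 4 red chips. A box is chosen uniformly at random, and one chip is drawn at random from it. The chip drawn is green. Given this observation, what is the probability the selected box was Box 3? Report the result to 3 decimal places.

Posterior probability ≈ 0.310

Tabulate prior·likelihood by source: [1] prior 0.25, lik 0.7143, product 0.1786; [2] prior 0.25, lik 0.4, product 0.1000; [3] prior 0.25, lik 0.75, product 0.1875; [4] prior 0.25, lik 0.5556, product 0.1389.
Normalizing constant = 0.60496; the posterior for Box 3 is its product over the sum, 0.1875/0.60496 = 0.310.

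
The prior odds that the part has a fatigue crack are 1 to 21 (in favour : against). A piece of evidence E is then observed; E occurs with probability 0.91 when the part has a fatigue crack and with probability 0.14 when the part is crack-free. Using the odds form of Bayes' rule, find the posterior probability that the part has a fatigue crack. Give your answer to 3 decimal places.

Posterior probability ≈ 0.236

Prior odds = 1/21 = 0.047619. In log-odds, ln(0.047619) = -3.0445.
Add log likelihood ratio: ln(6.5000) = 1.8718.
Posterior log-odds = -1.1727, so posterior odds = exp(-1.1727) = 0.30952. Converting, P(H|E) = 0.30952/1.3095 = 0.236.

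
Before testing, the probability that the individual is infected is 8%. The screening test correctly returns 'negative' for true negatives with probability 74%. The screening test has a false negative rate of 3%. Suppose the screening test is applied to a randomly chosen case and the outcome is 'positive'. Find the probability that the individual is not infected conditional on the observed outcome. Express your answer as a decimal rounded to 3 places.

Let H be the event that the individual is infected. P(H) = 0.08, so P(¬H) = 0.92. With E the 'positive' result, P(E|H) = 0.97 and P(E|¬H) = 0.26.
P(E) = 0.97·0.08 + 0.26·0.92 = 0.077600 + 0.23920 = 0.31680.
By Bayes' theorem, P(H|E) = 0.077600 / 0.31680 = 0.245. Hence P(¬H|E) = 1 − 0.245 = 0.755.

P(¬H | E) ≈ 0.755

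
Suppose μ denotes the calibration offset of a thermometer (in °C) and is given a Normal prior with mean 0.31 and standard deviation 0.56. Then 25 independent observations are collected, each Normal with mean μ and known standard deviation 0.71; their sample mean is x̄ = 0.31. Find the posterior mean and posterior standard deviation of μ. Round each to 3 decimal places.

Prior precision 1/τ₀² = 1/0.56² = 3.18878; data precision n/σ² = 25/0.71² = 49.5933.
Posterior precision = 3.18878 + 49.5933 = 52.7821, giving posterior SD = 1/√52.7821 = 0.138.
Posterior mean = (3.18878·0.31 + 49.5933·0.31) / 52.7821 = 0.310.

Posterior mean ≈ 0.310; posterior SD ≈ 0.138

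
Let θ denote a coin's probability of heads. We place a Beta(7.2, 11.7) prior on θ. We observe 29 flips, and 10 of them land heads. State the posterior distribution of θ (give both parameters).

Posterior: Beta(17.2, 30.7)

The binomial likelihood is conjugate to the Beta prior: with 10 successes and 19 failures, the posterior is Beta(7.2+10, 11.7+19) = Beta(17.2, 30.7).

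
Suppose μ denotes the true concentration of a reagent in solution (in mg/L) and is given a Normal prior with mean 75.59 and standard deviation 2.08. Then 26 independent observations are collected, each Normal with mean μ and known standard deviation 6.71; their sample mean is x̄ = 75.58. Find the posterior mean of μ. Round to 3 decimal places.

With known σ, the Normal prior is conjugate. Weight on the data is w = (n/σ²)/(n/σ² + 1/τ₀²) = 0.577469/(0.577469+0.231139) = 0.71415.
Posterior mean = w·x̄ + (1−w)·μ₀ = 0.71415·75.58 + 0.28585·75.59 = 75.583.

Posterior mean ≈ 75.583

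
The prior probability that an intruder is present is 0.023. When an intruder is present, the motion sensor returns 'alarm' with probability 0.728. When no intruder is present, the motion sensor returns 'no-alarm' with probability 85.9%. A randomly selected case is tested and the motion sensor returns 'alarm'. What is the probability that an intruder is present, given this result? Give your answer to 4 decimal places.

P(H | E) ≈ 0.1084

Let H be the event that an intruder is present. P(H) = 0.023, so P(¬H) = 0.977. With E the 'alarm' result, P(E|H) = 0.728 and P(E|¬H) = 0.141.
P(E) = 0.728·0.023 + 0.141·0.977 = 0.016744 + 0.13776 = 0.15450.
By Bayes' theorem, P(H|E) = 0.016744 / 0.15450 = 0.1084.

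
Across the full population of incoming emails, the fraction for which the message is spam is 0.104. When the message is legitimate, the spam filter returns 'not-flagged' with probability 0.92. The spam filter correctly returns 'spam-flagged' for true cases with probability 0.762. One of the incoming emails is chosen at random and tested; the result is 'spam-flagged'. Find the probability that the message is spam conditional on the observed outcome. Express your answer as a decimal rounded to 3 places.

Let H be the event that the message is spam. P(H) = 0.104, so P(¬H) = 0.896. With E the 'spam-flagged' result, P(E|H) = 0.762 and P(E|¬H) = 0.08.
P(E) = 0.762·0.104 + 0.08·0.896 = 0.079248 + 0.071680 = 0.15093.
By Bayes' theorem, P(H|E) = 0.079248 / 0.15093 = 0.525.

P(H | E) ≈ 0.525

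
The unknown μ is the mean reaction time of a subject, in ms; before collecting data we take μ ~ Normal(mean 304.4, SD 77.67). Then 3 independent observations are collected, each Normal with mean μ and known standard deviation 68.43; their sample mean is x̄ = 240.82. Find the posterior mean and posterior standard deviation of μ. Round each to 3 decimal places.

Posterior mean ≈ 253.889; posterior SD ≈ 35.214

With known σ, the Normal prior is conjugate. Weight on the data is w = (n/σ²)/(n/σ² + 1/τ₀²) = 0.00064066/(0.00064066+0.00016577) = 0.79444.
Posterior mean = w·x̄ + (1−w)·μ₀ = 0.79444·240.82 + 0.20556·304.4 = 253.889. Posterior variance = 1/(0.00064066+0.00016577) = 1240.04, so SD = 35.214.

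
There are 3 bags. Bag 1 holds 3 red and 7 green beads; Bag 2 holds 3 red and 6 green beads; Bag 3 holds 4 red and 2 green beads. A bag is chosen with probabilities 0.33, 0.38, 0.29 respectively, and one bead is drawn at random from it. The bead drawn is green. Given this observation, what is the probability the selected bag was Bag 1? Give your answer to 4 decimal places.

Posterior probability ≈ 0.3976

P(green|Bag 1) = 0.7; P(green|Bag 2) = 0.6667; P(green|Bag 3) = 0.3333.
Prior × likelihood for each source: 0.33·0.7=0.2310, 0.38·0.6667=0.2533, 0.29·0.3333=0.09667. Summing gives P(green) = 0.58100.
P(Bag 1 | green) = 0.2310 / 0.58100 = 0.3976.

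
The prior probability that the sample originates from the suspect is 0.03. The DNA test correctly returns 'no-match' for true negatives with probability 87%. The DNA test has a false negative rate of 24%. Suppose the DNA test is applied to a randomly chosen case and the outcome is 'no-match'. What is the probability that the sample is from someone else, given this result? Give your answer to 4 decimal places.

P(¬H | E) ≈ 0.9915

Write H for 'the sample originates from the suspect'. Prior odds H:¬H = 0.03/0.97 = 0.030928. For the 'no-match' outcome, the likelihood ratio is 0.24/0.87 = 0.27586.
Posterior odds = 0.030928 × 0.27586 = 0.0085318, so P(H|E) = 0.0085318/(1+0.0085318) = 0.0085. Then P(¬H|E) = 1 − 0.0085 = 0.9915.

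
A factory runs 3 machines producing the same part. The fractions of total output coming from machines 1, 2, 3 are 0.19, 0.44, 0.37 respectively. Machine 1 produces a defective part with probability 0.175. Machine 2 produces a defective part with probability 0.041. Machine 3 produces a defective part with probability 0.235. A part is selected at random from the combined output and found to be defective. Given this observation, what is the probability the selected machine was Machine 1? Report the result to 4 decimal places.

P(defective|M1) = 0.175; P(defective|M2) = 0.041; P(defective|M3) = 0.235.
Prior × likelihood for each source: 0.19·0.175=0.03325, 0.44·0.041=0.01804, 0.37·0.235=0.08695. Summing gives P(defective) = 0.13824.
P(Machine 1 | defective) = 0.03325 / 0.13824 = 0.2405.

Posterior probability ≈ 0.2405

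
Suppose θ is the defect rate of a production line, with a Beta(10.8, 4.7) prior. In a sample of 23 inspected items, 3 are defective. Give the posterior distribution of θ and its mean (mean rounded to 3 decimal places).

Posterior: Beta(13.8, 24.7); mean ≈ 0.358

Observing 3 successes and 20 failures updates Beta(10.8, 4.7) by adding the success and failure counts to the two shape parameters: α = 10.8+3 = 13.8, β = 4.7+20 = 24.7.
Posterior mean = α/(α+β) = 13.8/38.5 = 0.358.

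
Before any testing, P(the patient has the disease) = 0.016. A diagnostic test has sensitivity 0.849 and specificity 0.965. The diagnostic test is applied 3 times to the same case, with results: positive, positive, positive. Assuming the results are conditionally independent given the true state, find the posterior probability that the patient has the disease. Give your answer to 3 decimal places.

With H the event that the patient has the disease, the joint likelihood of the observed sequence is P(data|H) = 0.849·0.849·0.849 = 0.61196 and P(data|¬H) = 0.035·0.035·0.035 = 0.00004288.
Bayes: P(H|data) = 0.016·0.61196 / (0.016·0.61196 + 0.984·0.00004288) = 0.0097914/0.0098335 = 0.9957.

Posterior P(H) ≈ 0.996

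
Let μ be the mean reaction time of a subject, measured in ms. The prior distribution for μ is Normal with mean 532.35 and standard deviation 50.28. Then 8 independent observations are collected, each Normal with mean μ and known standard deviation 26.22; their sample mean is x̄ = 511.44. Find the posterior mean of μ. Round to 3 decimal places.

Prior precision 1/τ₀² = 1/50.28² = 0.00039556; data precision n/σ² = 8/26.22² = 0.0116366.
Posterior precision = 0.00039556 + 0.0116366 = 0.0120321.
Posterior mean = (0.00039556·532.35 + 0.0116366·511.44) / 0.0120321 = 512.127.

Posterior mean ≈ 512.127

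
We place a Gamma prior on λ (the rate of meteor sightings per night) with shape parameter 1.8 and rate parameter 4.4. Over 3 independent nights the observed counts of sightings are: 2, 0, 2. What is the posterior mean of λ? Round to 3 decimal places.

Posterior mean ≈ 0.784

The Poisson likelihood adds the total count to the shape and the number of exposure periods to the rate. Here ∑xᵢ = 4 and n = 3, so shape 1.8→5.8 and rate 4.4→7.4.
Posterior mean = shape/rate = 5.8/7.4 = 0.784.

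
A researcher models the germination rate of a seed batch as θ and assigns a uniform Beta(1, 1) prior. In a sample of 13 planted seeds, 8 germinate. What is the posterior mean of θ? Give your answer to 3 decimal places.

The binomial likelihood is conjugate to the Beta prior: with 8 successes and 5 failures, the posterior is Beta(1+8, 1+5) = Beta(9, 6).
E[θ | data] = 9/(9+6) = 0.600.

Posterior mean ≈ 0.600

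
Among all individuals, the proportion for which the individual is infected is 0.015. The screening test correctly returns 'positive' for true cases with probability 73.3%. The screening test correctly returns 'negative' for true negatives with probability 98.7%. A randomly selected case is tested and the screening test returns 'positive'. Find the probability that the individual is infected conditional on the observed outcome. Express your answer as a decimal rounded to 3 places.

Let H be the event that the individual is infected. P(H) = 0.015, so P(¬H) = 0.985. With E the 'positive' result, P(E|H) = 0.733 and P(E|¬H) = 0.013.
P(E) = 0.733·0.015 + 0.013·0.985 = 0.010995 + 0.012805 = 0.023800.
By Bayes' theorem, P(H|E) = 0.010995 / 0.023800 = 0.462.

P(H | E) ≈ 0.462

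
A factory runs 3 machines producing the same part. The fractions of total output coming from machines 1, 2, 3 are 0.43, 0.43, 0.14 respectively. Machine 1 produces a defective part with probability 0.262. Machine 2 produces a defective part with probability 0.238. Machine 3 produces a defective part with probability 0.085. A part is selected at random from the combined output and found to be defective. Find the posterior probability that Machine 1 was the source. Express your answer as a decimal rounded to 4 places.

Posterior probability ≈ 0.4965

Tabulate prior·likelihood by source: [1] prior 0.43, lik 0.262, product 0.1127; [2] prior 0.43, lik 0.238, product 0.1023; [3] prior 0.14, lik 0.085, product 0.01190.
Normalizing constant = 0.22690; the posterior for Machine 1 is its product over the sum, 0.1127/0.22690 = 0.4965.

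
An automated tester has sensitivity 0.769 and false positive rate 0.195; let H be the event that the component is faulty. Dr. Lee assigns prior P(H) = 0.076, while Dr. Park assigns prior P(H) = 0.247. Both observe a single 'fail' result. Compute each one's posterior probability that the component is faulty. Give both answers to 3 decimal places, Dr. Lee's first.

Dr. Lee: 0.245; Dr. Park: 0.564

P('+'|H) = 0.769, P('+'|¬H) = 0.195.
Dr. Lee: numerator 0.769·0.076 = 0.058444; evidence = 0.058444+0.195·0.924 = 0.23862; posterior = 0.245.
Dr. Park: numerator 0.769·0.247 = 0.18994; evidence = 0.18994+0.195·0.753 = 0.33678; posterior = 0.564.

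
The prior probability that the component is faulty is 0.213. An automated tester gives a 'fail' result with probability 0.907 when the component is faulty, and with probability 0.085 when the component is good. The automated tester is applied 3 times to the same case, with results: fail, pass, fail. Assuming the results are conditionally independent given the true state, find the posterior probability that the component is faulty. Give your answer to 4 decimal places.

Posterior P(H) ≈ 0.7580

With H the event that the component is faulty, the joint likelihood of the observed sequence is P(data|H) = 0.907·0.093·0.907 = 0.076506 and P(data|¬H) = 0.085·0.915·0.085 = 0.0066109.
Bayes: P(H|data) = 0.213·0.076506 / (0.213·0.076506 + 0.787·0.0066109) = 0.016296/0.021499 = 0.7580.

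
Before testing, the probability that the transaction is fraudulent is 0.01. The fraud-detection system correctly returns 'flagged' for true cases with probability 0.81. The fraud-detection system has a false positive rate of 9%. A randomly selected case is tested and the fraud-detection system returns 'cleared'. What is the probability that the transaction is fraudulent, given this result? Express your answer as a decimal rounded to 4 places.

Let H be the event that the transaction is fraudulent. P(H) = 0.01, so P(¬H) = 0.99. With E the 'cleared' result, P(E|H) = 0.19 and P(E|¬H) = 0.91.
P(E) = 0.19·0.01 + 0.91·0.99 = 0.0019000 + 0.90090 = 0.90280.
By Bayes' theorem, P(H|E) = 0.0019000 / 0.90280 = 0.0021.

P(H | E) ≈ 0.0021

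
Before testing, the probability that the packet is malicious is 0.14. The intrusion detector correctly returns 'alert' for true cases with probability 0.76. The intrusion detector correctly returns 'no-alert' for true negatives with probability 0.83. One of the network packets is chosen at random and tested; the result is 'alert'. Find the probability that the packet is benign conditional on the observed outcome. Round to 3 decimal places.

Write H for 'the packet is malicious'. Prior odds H:¬H = 0.14/0.86 = 0.16279. For the 'alert' outcome, the likelihood ratio is 0.76/0.17 = 4.4706.
Posterior odds = 0.16279 × 4.4706 = 0.72777, so P(H|E) = 0.72777/(1+0.72777) = 0.421. Then P(¬H|E) = 1 − 0.421 = 0.579.

P(¬H | E) ≈ 0.579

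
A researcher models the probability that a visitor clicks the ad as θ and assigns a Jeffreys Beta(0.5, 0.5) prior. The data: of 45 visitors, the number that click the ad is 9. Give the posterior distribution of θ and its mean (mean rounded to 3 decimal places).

Posterior: Beta(9.5, 36.5); mean ≈ 0.207

The binomial likelihood is conjugate to the Beta prior: with 9 successes and 36 failures, the posterior is Beta(0.5+9, 0.5+36) = Beta(9.5, 36.5).
E[θ | data] = 9.5/(9.5+36.5) = 0.207.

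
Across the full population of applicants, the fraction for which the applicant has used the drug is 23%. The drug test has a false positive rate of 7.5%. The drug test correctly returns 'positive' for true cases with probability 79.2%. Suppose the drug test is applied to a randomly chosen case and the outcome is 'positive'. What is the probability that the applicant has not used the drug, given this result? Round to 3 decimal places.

P(¬H | E) ≈ 0.241

Let H be the event that the applicant has used the drug. P(H) = 0.23, so P(¬H) = 0.77. With E the 'positive' result, P(E|H) = 0.792 and P(E|¬H) = 0.075.
P(E) = 0.792·0.23 + 0.075·0.77 = 0.18216 + 0.057750 = 0.23991.
By Bayes' theorem, P(H|E) = 0.18216 / 0.23991 = 0.759. Hence P(¬H|E) = 1 − 0.759 = 0.241.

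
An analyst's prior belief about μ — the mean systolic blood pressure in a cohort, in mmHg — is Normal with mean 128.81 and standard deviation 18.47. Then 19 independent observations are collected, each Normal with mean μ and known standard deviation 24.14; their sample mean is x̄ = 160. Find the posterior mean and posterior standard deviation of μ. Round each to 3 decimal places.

Posterior mean ≈ 157.427; posterior SD ≈ 5.305

Prior precision 1/τ₀² = 1/18.47² = 0.00293134; data precision n/σ² = 19/24.14² = 0.0326046.
Posterior precision = 0.00293134 + 0.0326046 = 0.0355360, giving posterior SD = 1/√0.0355360 = 5.305.
Posterior mean = (0.00293134·128.81 + 0.0326046·160) / 0.0355360 = 157.427.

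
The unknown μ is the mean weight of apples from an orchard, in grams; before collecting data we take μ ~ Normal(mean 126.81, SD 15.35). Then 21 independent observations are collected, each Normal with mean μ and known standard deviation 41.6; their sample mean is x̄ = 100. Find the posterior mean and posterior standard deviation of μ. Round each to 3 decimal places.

Prior precision 1/τ₀² = 1/15.35² = 0.00424408; data precision n/σ² = 21/41.6² = 0.0121348.
Posterior precision = 0.00424408 + 0.0121348 = 0.0163789, giving posterior SD = 1/√0.0163789 = 7.814.
Posterior mean = (0.00424408·126.81 + 0.0121348·100) / 0.0163789 = 106.947.

Posterior mean ≈ 106.947; posterior SD ≈ 7.814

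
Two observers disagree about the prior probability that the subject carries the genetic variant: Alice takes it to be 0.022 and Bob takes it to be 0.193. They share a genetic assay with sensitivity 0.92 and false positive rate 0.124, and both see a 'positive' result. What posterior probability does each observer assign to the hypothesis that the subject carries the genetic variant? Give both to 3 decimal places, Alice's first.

P('+'|H) = 0.92, P('+'|¬H) = 0.124.
Alice: numerator 0.92·0.022 = 0.020240; evidence = 0.020240+0.124·0.978 = 0.14151; posterior = 0.143.
Bob: numerator 0.92·0.193 = 0.17756; evidence = 0.17756+0.124·0.807 = 0.27763; posterior = 0.640.

Alice: 0.143; Bob: 0.640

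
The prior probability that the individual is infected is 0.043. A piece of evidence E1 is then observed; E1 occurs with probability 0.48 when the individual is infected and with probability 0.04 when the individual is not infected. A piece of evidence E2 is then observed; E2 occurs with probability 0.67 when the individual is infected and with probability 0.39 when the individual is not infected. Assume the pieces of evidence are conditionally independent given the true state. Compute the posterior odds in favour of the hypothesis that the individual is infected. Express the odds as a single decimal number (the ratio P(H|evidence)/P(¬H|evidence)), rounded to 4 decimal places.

Prior odds = 0.043/(1−0.043) = 0.044932.
Likelihood ratio for E1 = 0.48/0.04 = 12.000.
Likelihood ratio for E2 = 0.67/0.39 = 1.7179.
Posterior odds = prior odds × LR₁ × LR₂ = 0.92629.

Posterior odds ≈ 0.9263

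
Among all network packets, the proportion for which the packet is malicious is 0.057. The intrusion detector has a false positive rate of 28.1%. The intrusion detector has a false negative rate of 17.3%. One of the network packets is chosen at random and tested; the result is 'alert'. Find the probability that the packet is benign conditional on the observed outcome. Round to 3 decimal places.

Let H be the event that the packet is malicious. P(H) = 0.057, so P(¬H) = 0.943. With E the 'alert' result, P(E|H) = 0.827 and P(E|¬H) = 0.281.
P(E) = 0.827·0.057 + 0.281·0.943 = 0.047139 + 0.26498 = 0.31212.
By Bayes' theorem, P(H|E) = 0.047139 / 0.31212 = 0.151. Hence P(¬H|E) = 1 − 0.151 = 0.849.

P(¬H | E) ≈ 0.849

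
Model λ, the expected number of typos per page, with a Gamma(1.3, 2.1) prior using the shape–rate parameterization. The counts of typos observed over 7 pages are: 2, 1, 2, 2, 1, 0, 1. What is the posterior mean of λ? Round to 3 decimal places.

Posterior mean ≈ 1.132

Total count ∑xᵢ = 9 over n = 7 pages.
Gamma is conjugate to the Poisson likelihood: posterior is Gamma(shape = 1.3+9 = 10.3, rate = 2.1+7 = 9.1).
E[λ | data] = 10.3/9.1 = 1.132.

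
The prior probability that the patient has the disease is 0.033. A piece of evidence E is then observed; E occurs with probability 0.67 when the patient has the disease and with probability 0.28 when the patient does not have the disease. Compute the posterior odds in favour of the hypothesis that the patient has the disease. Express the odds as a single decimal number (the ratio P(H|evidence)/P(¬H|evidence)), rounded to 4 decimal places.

Posterior odds ≈ 0.0817

Prior odds = 0.033/(1−0.033) = 0.034126. In log-odds, ln(0.034126) = -3.3777.
Add log likelihood ratio: ln(2.3929) = 0.87249.
Posterior log-odds = -2.5052, so posterior odds = exp(-2.5052) = 0.081659.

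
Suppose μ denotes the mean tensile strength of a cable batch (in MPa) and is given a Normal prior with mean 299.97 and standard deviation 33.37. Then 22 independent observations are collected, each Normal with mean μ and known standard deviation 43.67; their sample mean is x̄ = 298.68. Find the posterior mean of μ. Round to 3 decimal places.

With known σ, the Normal prior is conjugate. Weight on the data is w = (n/σ²)/(n/σ² + 1/τ₀²) = 0.0115360/(0.0115360+0.00089802) = 0.92778.
Posterior mean = w·x̄ + (1−w)·μ₀ = 0.92778·298.68 + 0.072223·299.97 = 298.773.

Posterior mean ≈ 298.773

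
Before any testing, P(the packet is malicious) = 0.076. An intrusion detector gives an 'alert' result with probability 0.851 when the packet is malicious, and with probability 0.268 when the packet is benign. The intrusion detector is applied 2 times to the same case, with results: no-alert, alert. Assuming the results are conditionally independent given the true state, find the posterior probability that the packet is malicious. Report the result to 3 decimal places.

Posterior P(H) ≈ 0.050

Let H be the event that the packet is malicious; start with P(H) = 0.076. P('alert'|H) = 0.851, P('alert'|¬H) = 0.268.
Update on result 1 ('no-alert'): P(H) ← 0.149·0.0760 / (0.149·0.0760 + 0.732·0.9240) = 0.011324/0.68769 = 0.0165.
Update on result 2 ('alert'): P(H) ← 0.851·0.0165 / (0.851·0.0165 + 0.268·0.9835) = 0.014013/0.27760 = 0.0505.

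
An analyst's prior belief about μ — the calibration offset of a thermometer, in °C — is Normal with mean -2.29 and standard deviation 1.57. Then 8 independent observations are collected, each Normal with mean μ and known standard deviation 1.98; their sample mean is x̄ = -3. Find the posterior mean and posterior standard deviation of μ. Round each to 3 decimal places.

Posterior mean ≈ -2.882; posterior SD ≈ 0.639

With known σ, the Normal prior is conjugate. Weight on the data is w = (n/σ²)/(n/σ² + 1/τ₀²) = 2.04061/(2.04061+0.405696) = 0.83416.
Posterior mean = w·x̄ + (1−w)·μ₀ = 0.83416·-3 + 0.16584·-2.29 = -2.882. Posterior variance = 1/(2.04061+0.405696) = 0.408780, so SD = 0.639.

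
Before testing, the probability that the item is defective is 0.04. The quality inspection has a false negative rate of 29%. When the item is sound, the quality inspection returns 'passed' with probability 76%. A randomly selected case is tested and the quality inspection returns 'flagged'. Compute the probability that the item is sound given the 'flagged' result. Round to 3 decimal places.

P(¬H | E) ≈ 0.890

Write H for 'the item is defective'. Prior odds H:¬H = 0.04/0.96 = 0.041667. For the 'flagged' outcome, the likelihood ratio is 0.71/0.24 = 2.9583.
Posterior odds = 0.041667 × 2.9583 = 0.12326, so P(H|E) = 0.12326/(1+0.12326) = 0.110. Then P(¬H|E) = 1 − 0.110 = 0.890.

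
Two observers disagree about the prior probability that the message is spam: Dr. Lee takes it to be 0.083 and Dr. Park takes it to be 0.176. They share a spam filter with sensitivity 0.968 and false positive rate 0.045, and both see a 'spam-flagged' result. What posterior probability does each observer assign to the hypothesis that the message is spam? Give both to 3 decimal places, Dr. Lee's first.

Dr. Lee: 0.661; Dr. Park: 0.821

P('+'|H) = 0.968, P('+'|¬H) = 0.045.
Dr. Lee: numerator 0.968·0.083 = 0.080344; evidence = 0.080344+0.045·0.917 = 0.12161; posterior = 0.661.
Dr. Park: numerator 0.968·0.176 = 0.17037; evidence = 0.17037+0.045·0.824 = 0.20745; posterior = 0.821.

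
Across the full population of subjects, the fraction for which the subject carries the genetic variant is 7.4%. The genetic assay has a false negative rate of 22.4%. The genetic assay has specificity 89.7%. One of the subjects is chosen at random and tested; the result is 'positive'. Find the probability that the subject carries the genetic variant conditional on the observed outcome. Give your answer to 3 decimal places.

Let H be the event that the subject carries the genetic variant. P(H) = 0.074, so P(¬H) = 0.926. With E the 'positive' result, P(E|H) = 0.776 and P(E|¬H) = 0.103.
P(E) = 0.776·0.074 + 0.103·0.926 = 0.057424 + 0.095378 = 0.15280.
By Bayes' theorem, P(H|E) = 0.057424 / 0.15280 = 0.376.

P(H | E) ≈ 0.376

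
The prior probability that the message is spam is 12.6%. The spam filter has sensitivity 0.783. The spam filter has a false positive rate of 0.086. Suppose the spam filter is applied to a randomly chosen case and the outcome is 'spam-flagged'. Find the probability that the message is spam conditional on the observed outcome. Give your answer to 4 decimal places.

P(H | E) ≈ 0.5676

Let H be the event that the message is spam. P(H) = 0.126, so P(¬H) = 0.874. With E the 'spam-flagged' result, P(E|H) = 0.783 and P(E|¬H) = 0.086.
P(E) = 0.783·0.126 + 0.086·0.874 = 0.098658 + 0.075164 = 0.17382.
By Bayes' theorem, P(H|E) = 0.098658 / 0.17382 = 0.5676.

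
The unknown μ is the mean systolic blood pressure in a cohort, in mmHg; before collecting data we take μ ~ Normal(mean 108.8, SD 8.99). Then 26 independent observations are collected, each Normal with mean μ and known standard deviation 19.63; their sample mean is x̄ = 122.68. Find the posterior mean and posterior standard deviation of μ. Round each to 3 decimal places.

Posterior mean ≈ 120.529; posterior SD ≈ 3.539

Prior precision 1/τ₀² = 1/8.99² = 0.0123732; data precision n/σ² = 26/19.63² = 0.0674734.
Posterior precision = 0.0123732 + 0.0674734 = 0.0798466, giving posterior SD = 1/√0.0798466 = 3.539.
Posterior mean = (0.0123732·108.8 + 0.0674734·122.68) / 0.0798466 = 120.529.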